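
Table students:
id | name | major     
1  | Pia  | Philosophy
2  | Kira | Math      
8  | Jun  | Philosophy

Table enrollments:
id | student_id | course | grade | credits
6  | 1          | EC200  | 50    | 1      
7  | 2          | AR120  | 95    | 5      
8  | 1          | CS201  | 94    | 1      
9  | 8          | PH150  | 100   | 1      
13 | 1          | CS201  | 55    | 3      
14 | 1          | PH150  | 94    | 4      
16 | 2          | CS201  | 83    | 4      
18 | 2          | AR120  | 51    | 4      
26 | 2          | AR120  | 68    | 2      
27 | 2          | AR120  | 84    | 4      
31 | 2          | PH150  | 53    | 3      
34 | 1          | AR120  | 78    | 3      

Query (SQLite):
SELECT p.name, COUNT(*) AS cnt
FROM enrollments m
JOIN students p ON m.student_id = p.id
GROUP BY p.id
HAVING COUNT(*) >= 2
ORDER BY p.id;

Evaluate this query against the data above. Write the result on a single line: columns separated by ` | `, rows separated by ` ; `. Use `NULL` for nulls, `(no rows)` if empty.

Join each enrollments row to its students via student_id.
Group joined rows by students.id; compute COUNT(*) per group.
HAVING: keep groups with count ≥ 2.
  1: ids {6, 8, 13, 14, 34} → COUNT(*)=5
  2: ids {7, 16, 18, 26, 27, 31} → COUNT(*)=6
  8: ids {9} → COUNT(*)=1

Pia | 5 ; Kira | 6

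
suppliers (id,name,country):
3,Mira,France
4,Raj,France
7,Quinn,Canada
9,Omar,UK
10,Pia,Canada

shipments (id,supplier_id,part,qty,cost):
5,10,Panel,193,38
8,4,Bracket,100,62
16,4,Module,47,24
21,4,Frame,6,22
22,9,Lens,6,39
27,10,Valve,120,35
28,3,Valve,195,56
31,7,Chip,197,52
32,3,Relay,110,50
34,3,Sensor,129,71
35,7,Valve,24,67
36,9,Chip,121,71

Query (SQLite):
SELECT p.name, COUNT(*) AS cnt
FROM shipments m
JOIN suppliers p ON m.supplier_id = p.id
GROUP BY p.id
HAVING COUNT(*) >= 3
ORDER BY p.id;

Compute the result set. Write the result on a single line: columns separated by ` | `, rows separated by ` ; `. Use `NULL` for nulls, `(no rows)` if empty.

Join each shipments row to its suppliers via supplier_id.
Group joined rows by suppliers.id; compute COUNT(*) per group.
HAVING: keep groups with count ≥ 3.
  3: ids {28, 32, 34} → COUNT(*)=3
  4: ids {8, 16, 21} → COUNT(*)=3
  7: ids {31, 35} → COUNT(*)=2
  9: ids {22, 36} → COUNT(*)=2
  10: ids {5, 27} → COUNT(*)=2

Mira | 3 ; Raj | 3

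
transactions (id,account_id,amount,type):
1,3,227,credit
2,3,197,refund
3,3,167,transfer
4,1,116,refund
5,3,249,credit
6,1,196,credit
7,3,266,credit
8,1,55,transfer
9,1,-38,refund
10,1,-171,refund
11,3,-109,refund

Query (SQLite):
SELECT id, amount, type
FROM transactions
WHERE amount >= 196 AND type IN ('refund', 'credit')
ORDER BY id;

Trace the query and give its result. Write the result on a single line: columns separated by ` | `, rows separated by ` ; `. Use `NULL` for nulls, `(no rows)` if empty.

amount >= 196: ids {1, 2, 5, 6, 7}
type IN ('refund', 'credit'): ids {1, 2, 4, 5, 6, 7, 9, 10, 11}
Combine with AND.

1 | 227 | credit ; 2 | 197 | refund ; 5 | 249 | credit ; 6 | 196 | credit ; 7 | 266 | credit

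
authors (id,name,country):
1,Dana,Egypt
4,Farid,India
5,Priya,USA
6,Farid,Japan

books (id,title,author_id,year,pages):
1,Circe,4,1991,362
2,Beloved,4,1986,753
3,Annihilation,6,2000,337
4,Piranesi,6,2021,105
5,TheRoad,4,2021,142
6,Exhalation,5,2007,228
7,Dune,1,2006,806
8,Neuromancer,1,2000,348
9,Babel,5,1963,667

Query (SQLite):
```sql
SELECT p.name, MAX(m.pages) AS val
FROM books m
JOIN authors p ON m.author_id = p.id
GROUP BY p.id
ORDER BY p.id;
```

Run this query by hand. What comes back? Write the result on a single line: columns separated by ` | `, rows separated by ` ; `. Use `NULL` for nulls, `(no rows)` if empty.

Dana | 806 ; Farid | 753 ; Priya | 667 ; Farid | 337

Join each books row to its authors via author_id.
Group joined rows by authors.id; compute MAX(m.pages) per group.
  1: ids {7, 8} → MAX(m.pages)=806
  4: ids {1, 2, 5} → MAX(m.pages)=753
  5: ids {6, 9} → MAX(m.pages)=667
  6: ids {3, 4} → MAX(m.pages)=337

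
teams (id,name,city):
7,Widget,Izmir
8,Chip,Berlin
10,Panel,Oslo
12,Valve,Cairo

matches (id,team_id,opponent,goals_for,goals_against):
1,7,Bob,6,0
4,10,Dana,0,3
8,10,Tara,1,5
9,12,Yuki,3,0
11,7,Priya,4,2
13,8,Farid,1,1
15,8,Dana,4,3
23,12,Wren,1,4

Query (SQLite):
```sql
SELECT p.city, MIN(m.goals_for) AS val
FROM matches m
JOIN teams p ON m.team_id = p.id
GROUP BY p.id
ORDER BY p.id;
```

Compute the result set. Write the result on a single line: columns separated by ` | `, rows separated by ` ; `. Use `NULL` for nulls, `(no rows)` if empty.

Join each matches row to its teams via team_id.
Group joined rows by teams.id; compute MIN(m.goals_for) per group.
  7: ids {1, 11} → MIN(m.goals_for)=4
  8: ids {13, 15} → MIN(m.goals_for)=1
  10: ids {4, 8} → MIN(m.goals_for)=0
  12: ids {9, 23} → MIN(m.goals_for)=1

Izmir | 4 ; Berlin | 1 ; Oslo | 0 ; Cairo | 1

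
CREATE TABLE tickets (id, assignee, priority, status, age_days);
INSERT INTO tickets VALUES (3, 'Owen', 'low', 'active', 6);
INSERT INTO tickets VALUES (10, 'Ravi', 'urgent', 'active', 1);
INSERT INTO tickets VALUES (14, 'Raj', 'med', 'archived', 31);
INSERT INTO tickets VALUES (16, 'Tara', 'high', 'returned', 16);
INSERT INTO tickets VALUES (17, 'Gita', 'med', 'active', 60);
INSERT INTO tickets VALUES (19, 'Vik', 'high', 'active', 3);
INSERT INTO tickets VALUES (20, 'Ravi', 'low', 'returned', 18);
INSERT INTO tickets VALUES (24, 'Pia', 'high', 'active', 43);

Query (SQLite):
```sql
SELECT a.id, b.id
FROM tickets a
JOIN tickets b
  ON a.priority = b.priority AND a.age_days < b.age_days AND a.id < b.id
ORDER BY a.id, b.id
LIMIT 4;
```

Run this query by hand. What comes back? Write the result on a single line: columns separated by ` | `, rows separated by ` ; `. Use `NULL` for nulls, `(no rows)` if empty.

3 | 20 ; 14 | 17 ; 16 | 24 ; 19 | 24

Pairs (a,b) with same priority, a.age_days < b.age_days, a.id < b.id.
priority groups: high:{16,19,24} low:{3,20} med:{14,17} urgent:{10}
Ordered by (a.id, b.id); first 4.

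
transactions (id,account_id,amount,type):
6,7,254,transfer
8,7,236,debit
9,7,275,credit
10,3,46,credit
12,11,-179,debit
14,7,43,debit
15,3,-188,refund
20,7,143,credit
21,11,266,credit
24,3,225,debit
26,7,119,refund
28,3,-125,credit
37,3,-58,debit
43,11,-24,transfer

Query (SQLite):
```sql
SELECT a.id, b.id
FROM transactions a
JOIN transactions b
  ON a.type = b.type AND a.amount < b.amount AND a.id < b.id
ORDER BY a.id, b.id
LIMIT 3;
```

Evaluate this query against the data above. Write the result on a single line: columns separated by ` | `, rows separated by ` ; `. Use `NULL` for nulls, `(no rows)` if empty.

Pairs (a,b) with same type, a.amount < b.amount, a.id < b.id.
type groups: credit:{9,10,20,21,28} debit:{8,12,14,24,37} refund:{15,26} transfer:{6,43}
Ordered by (a.id, b.id); first 3.

10 | 20 ; 10 | 21 ; 12 | 14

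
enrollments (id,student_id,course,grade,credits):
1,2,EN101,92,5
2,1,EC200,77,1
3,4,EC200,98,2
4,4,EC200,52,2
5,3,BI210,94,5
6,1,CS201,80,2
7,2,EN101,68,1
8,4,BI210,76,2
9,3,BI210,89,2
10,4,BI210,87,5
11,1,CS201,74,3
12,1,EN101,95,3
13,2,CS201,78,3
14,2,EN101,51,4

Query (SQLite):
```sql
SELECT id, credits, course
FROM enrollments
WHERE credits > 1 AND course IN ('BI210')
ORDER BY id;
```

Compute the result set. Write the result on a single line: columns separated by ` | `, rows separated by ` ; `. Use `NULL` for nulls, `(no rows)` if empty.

5 | 5 | BI210 ; 8 | 2 | BI210 ; 9 | 2 | BI210 ; 10 | 5 | BI210

credits > 1: ids {1, 3, 4, 5, 6, 8, 9, 10, 11, 12, 13, 14}
course IN ('BI210'): ids {5, 8, 9, 10}
Combine with AND.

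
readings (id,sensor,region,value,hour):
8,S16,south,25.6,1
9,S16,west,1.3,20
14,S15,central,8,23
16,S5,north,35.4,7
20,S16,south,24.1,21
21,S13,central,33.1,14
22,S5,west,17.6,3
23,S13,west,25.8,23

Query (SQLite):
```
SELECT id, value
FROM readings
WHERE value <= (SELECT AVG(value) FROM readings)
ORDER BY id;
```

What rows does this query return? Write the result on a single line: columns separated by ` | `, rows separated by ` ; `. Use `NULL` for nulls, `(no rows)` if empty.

Scalar subquery: AVG(value) over all readings rows = 21.3625.
Keep rows where value <= that value.

9 | 1.3 ; 14 | 8 ; 22 | 17.6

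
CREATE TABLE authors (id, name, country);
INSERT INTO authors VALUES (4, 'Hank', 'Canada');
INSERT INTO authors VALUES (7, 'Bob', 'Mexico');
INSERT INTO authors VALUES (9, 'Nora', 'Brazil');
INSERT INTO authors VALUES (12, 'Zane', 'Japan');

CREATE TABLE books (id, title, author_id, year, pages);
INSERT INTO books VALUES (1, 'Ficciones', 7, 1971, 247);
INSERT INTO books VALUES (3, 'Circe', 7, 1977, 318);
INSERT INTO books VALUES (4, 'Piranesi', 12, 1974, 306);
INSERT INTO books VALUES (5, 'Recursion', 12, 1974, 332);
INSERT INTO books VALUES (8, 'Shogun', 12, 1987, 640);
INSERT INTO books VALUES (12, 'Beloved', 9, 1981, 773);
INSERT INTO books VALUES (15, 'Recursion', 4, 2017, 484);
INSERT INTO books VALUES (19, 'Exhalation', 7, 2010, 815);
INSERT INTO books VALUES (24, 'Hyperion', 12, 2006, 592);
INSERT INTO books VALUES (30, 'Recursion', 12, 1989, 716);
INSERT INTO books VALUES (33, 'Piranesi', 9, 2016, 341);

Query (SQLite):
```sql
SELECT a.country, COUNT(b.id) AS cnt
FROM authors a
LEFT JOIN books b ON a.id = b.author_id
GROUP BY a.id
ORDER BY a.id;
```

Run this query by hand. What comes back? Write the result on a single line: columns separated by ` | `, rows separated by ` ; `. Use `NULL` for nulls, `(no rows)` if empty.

Canada | 1 ; Mexico | 3 ; Brazil | 2 ; Japan | 5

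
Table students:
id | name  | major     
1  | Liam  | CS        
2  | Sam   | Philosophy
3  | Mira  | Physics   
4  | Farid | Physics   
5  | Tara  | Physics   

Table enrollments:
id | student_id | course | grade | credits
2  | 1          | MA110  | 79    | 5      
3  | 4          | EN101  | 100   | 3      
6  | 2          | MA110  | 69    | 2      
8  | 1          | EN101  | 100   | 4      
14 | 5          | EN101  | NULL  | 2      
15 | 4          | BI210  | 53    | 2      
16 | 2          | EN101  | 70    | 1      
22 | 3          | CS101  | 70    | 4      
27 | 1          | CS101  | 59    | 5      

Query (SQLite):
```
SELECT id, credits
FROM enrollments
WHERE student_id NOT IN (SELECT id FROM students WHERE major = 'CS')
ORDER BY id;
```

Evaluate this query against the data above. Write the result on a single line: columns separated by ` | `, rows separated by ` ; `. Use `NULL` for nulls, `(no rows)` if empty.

3 | 3 ; 6 | 2 ; 14 | 2 ; 15 | 2 ; 16 | 1 ; 22 | 4

Inner query: students.id where major = 'CS'.
Outer: keep enrollments rows whose student_id is not in that set.
Inner query → {1}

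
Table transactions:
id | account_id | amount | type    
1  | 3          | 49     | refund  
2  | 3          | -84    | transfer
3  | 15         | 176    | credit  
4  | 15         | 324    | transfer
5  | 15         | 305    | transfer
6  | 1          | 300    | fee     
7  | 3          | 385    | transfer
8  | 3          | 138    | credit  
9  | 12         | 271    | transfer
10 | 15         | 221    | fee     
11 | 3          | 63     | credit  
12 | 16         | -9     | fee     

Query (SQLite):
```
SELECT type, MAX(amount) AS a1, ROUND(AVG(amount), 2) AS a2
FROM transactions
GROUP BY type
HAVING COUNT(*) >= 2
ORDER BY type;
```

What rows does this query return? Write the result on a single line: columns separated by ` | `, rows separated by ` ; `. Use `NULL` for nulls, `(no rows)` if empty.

Group transactions by type.
Per group compute: MAX(amount), ROUND(AVG(amount), 2).
HAVING: drop groups with fewer than 2 rows.
  credit: ids {3, 8, 11} → MAX(amount)=176, ROUND(AVG(amount), 2)=125.67
  fee: ids {6, 10, 12} → MAX(amount)=300, ROUND(AVG(amount), 2)=170.67
  refund: ids {1} → MAX(amount)=49, ROUND(AVG(amount), 2)=49
  transfer: ids {2, 4, 5, 7, 9} → MAX(amount)=385, ROUND(AVG(amount), 2)=240.2

credit | 176 | 125.67 ; fee | 300 | 170.67 ; transfer | 385 | 240.2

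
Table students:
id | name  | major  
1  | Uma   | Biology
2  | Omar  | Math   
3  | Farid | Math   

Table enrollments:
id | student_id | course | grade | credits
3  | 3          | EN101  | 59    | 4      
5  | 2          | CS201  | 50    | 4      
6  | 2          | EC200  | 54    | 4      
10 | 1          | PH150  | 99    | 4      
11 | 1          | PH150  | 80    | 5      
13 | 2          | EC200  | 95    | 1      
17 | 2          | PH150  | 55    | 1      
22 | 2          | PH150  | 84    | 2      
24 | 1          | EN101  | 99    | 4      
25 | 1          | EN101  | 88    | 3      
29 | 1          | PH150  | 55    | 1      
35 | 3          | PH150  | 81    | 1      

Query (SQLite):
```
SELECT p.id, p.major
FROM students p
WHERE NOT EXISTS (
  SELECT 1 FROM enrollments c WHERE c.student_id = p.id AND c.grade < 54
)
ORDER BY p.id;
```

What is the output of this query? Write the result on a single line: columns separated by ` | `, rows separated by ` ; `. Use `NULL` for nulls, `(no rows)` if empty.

For each students row, check whether any enrollments with matching student_id has grade < 54.
Keep rows where that is false.

1 | Biology ; 3 | Math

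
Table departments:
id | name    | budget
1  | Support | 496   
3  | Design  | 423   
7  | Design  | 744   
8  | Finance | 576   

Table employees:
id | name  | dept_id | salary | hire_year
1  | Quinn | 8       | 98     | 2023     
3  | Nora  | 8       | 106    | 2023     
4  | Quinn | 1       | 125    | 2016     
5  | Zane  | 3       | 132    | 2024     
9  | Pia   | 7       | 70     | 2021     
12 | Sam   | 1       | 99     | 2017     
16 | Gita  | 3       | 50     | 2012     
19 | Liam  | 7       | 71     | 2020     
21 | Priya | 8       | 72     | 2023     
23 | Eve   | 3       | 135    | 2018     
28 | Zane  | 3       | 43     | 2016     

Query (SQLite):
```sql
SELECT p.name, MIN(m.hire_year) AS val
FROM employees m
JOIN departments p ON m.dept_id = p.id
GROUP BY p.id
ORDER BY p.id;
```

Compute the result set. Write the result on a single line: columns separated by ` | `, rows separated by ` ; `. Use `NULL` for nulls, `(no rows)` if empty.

Support | 2016 ; Design | 2012 ; Design | 2020 ; Finance | 2023

Join each employees row to its departments via dept_id.
Group joined rows by departments.id; compute MIN(m.hire_year) per group.
  1: ids {4, 12} → MIN(m.hire_year)=2016
  3: ids {5, 16, 23, 28} → MIN(m.hire_year)=2012
  7: ids {9, 19} → MIN(m.hire_year)=2020
  8: ids {1, 3, 21} → MIN(m.hire_year)=2023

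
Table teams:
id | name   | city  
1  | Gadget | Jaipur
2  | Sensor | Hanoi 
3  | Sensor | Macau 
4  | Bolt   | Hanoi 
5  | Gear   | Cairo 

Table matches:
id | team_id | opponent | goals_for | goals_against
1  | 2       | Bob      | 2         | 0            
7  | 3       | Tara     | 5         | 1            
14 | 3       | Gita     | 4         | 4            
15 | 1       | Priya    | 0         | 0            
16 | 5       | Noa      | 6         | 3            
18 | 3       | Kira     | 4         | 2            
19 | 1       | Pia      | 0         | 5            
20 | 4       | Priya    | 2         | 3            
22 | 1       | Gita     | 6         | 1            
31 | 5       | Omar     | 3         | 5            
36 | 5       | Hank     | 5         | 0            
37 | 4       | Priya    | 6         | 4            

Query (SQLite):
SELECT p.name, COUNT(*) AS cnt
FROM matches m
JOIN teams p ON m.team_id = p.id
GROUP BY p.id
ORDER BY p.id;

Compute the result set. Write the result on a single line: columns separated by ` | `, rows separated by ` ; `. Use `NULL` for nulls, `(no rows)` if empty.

Join each matches row to its teams via team_id.
Group joined rows by teams.id; compute COUNT(*) per group.
  1: ids {15, 19, 22} → COUNT(*)=3
  2: ids {1} → COUNT(*)=1
  3: ids {7, 14, 18} → COUNT(*)=3
  4: ids {20, 37} → COUNT(*)=2
  5: ids {16, 31, 36} → COUNT(*)=3

Gadget | 3 ; Sensor | 1 ; Sensor | 3 ; Bolt | 2 ; Gear | 3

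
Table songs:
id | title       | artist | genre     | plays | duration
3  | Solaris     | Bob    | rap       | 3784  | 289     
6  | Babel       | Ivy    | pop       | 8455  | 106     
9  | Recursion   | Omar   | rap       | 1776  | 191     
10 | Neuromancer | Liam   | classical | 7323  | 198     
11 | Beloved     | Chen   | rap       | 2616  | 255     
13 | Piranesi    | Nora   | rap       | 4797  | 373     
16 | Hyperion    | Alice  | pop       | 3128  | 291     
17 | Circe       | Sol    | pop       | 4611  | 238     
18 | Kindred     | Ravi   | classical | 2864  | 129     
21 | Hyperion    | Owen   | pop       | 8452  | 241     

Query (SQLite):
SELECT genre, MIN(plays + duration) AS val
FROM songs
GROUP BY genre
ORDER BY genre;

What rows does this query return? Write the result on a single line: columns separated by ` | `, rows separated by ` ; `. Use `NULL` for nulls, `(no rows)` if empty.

classical | 2993 ; pop | 3419 ; rap | 1967

For each row compute plays + duration.
Group by genre; take MIN of the expression per group.
  classical: ids {10, 18} → MIN(plays + duration)=2993
  pop: ids {6, 16, 17, 21} → MIN(plays + duration)=3419
  rap: ids {3, 9, 11, 13} → MIN(plays + duration)=1967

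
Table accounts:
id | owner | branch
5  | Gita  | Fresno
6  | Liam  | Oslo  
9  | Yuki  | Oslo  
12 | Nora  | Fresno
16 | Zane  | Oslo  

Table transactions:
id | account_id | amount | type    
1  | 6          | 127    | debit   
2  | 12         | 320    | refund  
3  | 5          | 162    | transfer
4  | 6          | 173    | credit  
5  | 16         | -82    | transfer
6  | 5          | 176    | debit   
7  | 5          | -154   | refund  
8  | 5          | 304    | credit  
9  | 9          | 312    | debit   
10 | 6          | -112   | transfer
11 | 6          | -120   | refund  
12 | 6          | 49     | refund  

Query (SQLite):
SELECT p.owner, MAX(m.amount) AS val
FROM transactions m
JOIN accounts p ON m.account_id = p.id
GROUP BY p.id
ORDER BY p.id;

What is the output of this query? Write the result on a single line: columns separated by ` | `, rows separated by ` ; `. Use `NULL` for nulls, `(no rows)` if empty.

Join each transactions row to its accounts via account_id.
Group joined rows by accounts.id; compute MAX(m.amount) per group.
  5: ids {3, 6, 7, 8} → MAX(m.amount)=304
  6: ids {1, 4, 10, 11, 12} → MAX(m.amount)=173
  9: ids {9} → MAX(m.amount)=312
  12: ids {2} → MAX(m.amount)=320
  16: ids {5} → MAX(m.amount)=-82

Gita | 304 ; Liam | 173 ; Yuki | 312 ; Nora | 320 ; Zane | -82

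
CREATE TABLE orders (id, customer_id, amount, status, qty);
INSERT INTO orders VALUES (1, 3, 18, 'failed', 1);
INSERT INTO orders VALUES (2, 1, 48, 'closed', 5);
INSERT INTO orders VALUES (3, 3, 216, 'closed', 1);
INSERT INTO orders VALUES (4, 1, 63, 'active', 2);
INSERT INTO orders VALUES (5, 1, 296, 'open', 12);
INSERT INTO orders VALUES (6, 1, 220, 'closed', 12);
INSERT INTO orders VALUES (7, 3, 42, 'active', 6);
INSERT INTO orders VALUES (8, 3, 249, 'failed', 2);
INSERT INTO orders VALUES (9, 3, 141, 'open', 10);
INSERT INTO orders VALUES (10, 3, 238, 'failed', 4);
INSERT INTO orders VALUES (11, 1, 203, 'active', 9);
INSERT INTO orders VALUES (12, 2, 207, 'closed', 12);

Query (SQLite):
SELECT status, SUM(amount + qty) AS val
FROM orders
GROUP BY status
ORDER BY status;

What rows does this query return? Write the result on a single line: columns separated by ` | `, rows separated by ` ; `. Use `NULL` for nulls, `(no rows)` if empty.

active | 325 ; closed | 721 ; failed | 512 ; open | 459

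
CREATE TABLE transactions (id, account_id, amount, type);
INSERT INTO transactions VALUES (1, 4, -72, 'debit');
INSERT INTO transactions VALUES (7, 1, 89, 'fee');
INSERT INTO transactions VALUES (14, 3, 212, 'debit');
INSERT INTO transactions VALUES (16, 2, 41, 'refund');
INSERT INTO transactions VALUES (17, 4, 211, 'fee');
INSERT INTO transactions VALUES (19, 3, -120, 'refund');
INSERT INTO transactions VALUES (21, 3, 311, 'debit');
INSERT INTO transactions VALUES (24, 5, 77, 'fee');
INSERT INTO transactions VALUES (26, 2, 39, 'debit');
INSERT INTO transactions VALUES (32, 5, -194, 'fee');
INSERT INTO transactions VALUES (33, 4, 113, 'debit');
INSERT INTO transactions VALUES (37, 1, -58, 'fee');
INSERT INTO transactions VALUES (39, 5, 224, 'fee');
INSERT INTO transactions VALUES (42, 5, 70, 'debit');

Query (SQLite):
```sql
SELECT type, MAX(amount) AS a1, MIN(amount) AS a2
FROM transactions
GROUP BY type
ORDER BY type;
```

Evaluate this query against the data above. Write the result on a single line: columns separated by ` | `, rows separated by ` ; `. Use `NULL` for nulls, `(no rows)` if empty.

debit | 311 | -72 ; fee | 224 | -194 ; refund | 41 | -120

Group transactions by type.
Per group compute: MAX(amount), MIN(amount).
  debit: ids {1, 14, 21, 26, 33, 42} → MAX(amount)=311, MIN(amount)=-72
  fee: ids {7, 17, 24, 32, 37, 39} → MAX(amount)=224, MIN(amount)=-194
  refund: ids {16, 19} → MAX(amount)=41, MIN(amount)=-120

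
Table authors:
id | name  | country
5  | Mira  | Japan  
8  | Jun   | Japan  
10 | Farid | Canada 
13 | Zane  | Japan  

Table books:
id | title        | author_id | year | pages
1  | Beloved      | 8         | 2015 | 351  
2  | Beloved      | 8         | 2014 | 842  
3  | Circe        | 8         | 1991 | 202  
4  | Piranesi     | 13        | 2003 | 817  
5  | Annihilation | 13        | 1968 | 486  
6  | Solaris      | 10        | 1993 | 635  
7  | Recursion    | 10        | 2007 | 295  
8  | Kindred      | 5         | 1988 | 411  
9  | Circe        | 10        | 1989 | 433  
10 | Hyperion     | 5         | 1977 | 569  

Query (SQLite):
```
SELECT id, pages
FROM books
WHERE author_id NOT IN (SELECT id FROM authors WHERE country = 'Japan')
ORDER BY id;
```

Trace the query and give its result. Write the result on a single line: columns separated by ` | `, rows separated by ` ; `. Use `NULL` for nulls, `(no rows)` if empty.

Inner query: authors.id where country = 'Japan'.
Outer: keep books rows whose author_id is not in that set.
Inner query → {5, 8, 13}

6 | 635 ; 7 | 295 ; 9 | 433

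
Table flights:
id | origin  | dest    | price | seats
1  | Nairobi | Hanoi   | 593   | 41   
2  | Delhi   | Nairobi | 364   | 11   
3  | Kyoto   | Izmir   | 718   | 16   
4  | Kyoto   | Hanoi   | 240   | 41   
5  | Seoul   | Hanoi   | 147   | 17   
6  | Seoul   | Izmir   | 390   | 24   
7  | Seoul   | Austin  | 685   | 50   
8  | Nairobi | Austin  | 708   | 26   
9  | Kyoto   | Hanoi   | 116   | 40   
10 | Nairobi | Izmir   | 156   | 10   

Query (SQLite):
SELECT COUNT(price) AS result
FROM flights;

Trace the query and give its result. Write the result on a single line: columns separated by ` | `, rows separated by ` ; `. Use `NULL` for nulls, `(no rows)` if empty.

10

All price values: [593, 364, 718, 240, 147, 390, 685, 708, 116, 156].
COUNT(price) counts non-NULL values → 10.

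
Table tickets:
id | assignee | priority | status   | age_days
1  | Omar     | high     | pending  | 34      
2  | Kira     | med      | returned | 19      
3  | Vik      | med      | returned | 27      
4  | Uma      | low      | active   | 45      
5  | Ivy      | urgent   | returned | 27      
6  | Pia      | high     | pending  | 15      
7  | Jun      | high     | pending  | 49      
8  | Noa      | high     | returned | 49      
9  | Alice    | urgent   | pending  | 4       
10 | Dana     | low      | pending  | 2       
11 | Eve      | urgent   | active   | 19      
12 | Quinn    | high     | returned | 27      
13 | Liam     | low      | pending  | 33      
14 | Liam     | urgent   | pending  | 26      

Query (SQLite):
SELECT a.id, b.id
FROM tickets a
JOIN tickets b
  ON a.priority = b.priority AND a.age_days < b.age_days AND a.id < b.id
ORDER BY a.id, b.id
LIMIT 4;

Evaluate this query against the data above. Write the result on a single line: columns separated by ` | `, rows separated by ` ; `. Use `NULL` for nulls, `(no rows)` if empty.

1 | 7 ; 1 | 8 ; 2 | 3 ; 6 | 7

Pairs (a,b) with same priority, a.age_days < b.age_days, a.id < b.id.
priority groups: high:{1,6,7,8,12} low:{4,10,13} med:{2,3} urgent:{5,9,11,14}
Ordered by (a.id, b.id); first 4.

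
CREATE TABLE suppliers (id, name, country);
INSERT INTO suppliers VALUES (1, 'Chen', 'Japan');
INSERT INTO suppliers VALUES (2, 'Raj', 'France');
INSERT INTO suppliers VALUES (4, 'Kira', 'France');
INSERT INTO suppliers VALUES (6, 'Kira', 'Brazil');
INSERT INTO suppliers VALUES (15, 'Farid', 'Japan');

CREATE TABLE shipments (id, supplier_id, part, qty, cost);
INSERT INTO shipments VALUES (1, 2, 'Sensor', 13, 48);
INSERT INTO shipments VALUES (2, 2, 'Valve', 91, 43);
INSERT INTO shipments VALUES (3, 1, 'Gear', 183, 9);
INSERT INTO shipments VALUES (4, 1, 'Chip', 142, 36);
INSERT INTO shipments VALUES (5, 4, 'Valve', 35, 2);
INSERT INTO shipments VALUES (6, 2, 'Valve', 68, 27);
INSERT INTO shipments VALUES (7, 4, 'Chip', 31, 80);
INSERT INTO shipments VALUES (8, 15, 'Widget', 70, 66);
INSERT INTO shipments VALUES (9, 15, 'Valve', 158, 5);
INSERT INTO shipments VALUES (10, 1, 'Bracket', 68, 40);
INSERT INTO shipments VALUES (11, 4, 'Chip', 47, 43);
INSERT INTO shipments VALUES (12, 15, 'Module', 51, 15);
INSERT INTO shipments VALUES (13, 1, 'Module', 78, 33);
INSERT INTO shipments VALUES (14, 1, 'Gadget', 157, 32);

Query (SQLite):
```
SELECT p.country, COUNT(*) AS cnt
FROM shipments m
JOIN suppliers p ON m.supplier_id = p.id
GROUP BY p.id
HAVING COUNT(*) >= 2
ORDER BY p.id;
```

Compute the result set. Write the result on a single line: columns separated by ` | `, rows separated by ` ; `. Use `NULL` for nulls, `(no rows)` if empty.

Join each shipments row to its suppliers via supplier_id.
Group joined rows by suppliers.id; compute COUNT(*) per group.
HAVING: keep groups with count ≥ 2.
  1: ids {3, 4, 10, 13, 14} → COUNT(*)=5
  2: ids {1, 2, 6} → COUNT(*)=3
  4: ids {5, 7, 11} → COUNT(*)=3
  15: ids {8, 9, 12} → COUNT(*)=3

Japan | 5 ; France | 3 ; France | 3 ; Japan | 3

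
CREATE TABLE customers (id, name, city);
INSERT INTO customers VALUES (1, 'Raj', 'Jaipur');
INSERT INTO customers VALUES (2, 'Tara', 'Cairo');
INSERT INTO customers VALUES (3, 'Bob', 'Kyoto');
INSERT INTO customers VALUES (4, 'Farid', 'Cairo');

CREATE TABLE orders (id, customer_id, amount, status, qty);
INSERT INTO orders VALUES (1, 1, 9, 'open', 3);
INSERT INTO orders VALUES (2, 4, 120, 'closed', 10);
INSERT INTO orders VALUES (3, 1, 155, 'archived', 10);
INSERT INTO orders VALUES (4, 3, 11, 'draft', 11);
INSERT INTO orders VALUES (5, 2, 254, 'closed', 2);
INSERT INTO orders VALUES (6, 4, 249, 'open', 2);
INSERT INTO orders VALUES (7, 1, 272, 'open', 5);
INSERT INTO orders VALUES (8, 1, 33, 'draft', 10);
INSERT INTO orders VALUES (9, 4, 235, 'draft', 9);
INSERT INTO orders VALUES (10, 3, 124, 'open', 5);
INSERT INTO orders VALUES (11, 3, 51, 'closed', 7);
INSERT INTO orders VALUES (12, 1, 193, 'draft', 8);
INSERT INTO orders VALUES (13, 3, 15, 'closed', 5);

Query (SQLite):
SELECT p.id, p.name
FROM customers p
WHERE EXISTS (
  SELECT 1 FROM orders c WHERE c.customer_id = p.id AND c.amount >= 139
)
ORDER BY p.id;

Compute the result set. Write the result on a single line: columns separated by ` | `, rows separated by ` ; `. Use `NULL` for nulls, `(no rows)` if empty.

1 | Raj ; 2 | Tara ; 4 | Farid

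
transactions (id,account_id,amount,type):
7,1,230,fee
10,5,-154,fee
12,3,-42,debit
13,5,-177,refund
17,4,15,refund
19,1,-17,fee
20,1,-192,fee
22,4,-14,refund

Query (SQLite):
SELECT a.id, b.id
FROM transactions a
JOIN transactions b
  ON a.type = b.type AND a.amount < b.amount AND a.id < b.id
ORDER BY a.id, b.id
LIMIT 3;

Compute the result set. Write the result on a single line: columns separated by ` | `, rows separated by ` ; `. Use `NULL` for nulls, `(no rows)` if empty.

10 | 19 ; 13 | 17 ; 13 | 22

Pairs (a,b) with same type, a.amount < b.amount, a.id < b.id.
type groups: debit:{12} fee:{7,10,19,20} refund:{13,17,22}
Ordered by (a.id, b.id); first 3.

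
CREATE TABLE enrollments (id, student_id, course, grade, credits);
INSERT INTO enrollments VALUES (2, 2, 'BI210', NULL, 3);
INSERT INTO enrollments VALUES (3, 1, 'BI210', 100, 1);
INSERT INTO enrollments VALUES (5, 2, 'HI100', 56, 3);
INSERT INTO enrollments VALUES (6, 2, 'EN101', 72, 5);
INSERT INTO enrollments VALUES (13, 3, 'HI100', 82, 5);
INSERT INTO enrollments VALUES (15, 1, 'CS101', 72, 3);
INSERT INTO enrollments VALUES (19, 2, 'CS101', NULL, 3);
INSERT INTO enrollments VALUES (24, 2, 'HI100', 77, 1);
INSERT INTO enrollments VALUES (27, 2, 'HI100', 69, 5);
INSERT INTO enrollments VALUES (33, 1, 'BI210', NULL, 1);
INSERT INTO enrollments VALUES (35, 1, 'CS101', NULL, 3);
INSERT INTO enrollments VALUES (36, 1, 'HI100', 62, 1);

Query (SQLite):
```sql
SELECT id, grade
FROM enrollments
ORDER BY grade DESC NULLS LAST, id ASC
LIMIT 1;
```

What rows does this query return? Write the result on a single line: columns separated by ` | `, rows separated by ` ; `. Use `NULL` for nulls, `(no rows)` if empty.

3 | 100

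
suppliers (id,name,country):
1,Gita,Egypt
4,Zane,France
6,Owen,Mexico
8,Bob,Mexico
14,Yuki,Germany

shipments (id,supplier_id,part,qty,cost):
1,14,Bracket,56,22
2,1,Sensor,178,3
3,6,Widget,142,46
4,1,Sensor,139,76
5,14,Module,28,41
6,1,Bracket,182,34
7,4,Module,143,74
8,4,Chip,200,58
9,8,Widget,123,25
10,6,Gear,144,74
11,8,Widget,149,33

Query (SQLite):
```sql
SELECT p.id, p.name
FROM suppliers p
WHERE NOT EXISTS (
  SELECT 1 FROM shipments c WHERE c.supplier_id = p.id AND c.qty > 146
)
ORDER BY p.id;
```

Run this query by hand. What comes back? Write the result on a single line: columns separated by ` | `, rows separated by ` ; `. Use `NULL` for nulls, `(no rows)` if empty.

For each suppliers row, check whether any shipments with matching supplier_id has qty > 146.
Keep rows where that is false.

6 | Owen ; 14 | Yuki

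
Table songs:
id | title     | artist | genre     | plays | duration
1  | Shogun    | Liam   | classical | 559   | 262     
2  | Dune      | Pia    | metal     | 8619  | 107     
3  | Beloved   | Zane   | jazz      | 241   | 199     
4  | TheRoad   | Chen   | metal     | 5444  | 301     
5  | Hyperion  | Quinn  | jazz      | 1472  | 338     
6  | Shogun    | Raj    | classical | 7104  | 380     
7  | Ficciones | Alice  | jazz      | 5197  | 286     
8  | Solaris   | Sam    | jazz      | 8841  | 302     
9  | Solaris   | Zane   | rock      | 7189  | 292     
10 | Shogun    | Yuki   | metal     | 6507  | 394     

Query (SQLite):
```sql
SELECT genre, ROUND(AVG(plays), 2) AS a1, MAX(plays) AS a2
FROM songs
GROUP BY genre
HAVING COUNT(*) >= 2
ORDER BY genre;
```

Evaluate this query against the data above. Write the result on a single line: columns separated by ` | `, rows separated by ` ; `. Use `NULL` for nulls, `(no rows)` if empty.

classical | 3831.5 | 7104 ; jazz | 3937.75 | 8841 ; metal | 6856.67 | 8619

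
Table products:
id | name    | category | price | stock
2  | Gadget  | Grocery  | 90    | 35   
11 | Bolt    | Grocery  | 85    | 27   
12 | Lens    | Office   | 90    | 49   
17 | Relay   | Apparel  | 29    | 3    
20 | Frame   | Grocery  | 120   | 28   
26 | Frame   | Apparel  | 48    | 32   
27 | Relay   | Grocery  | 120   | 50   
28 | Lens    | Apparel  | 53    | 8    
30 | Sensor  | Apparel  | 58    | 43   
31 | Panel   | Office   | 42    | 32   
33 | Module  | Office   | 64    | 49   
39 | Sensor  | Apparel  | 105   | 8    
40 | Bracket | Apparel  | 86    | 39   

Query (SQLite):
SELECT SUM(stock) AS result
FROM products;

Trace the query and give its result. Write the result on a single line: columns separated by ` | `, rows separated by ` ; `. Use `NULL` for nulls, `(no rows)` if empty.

403

All stock values: [35, 27, 49, 3, 28, 32, 50, 8, 43, 32, 49, 8, 39].
SUM of non-NULL values = 403.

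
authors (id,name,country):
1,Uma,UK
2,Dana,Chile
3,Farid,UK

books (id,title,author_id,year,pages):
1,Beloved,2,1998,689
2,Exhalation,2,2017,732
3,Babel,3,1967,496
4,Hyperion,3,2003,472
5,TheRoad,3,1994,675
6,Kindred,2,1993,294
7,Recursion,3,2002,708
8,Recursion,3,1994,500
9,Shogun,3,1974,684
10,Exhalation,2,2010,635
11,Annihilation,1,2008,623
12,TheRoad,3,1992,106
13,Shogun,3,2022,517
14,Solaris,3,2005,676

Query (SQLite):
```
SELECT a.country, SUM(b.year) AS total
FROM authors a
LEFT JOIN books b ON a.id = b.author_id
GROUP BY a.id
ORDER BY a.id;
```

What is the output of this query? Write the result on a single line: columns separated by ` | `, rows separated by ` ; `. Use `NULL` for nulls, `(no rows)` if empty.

LEFT JOIN keeps every authors row; unmatched ones get NULL for books columns.
Group by authors.id and compute SUM(b.year). SUM over an all-NULL group is NULL.
  1: ids {11} → SUM(b.year)=2008
  2: ids {1, 2, 6, 10} → SUM(b.year)=8018
  3: ids {3, 4, 5, 7, 8, 9, 12, 13, 14} → SUM(b.year)=17953

UK | 2008 ; Chile | 8018 ; UK | 17953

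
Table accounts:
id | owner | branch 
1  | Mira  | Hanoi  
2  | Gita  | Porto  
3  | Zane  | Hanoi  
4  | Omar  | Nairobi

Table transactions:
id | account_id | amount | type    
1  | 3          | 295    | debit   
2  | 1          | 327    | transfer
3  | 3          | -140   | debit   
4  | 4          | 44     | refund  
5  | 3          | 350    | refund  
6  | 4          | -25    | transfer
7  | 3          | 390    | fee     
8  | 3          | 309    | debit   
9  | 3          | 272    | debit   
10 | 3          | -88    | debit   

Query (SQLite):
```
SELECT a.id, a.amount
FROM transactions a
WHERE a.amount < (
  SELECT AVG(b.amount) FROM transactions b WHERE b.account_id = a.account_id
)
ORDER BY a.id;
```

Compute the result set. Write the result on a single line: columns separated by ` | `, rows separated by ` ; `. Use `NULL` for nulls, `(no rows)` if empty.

3 | -140 ; 6 | -25 ; 10 | -88

For each transactions row a, compute AVG(amount) over rows sharing a.account_id.
Keep row a if a.amount < that per-group AVG.
  account_id=1: AVG(amount) = 327.0
  account_id=3: AVG(amount) = 198.285714
  account_id=4: AVG(amount) = 9.5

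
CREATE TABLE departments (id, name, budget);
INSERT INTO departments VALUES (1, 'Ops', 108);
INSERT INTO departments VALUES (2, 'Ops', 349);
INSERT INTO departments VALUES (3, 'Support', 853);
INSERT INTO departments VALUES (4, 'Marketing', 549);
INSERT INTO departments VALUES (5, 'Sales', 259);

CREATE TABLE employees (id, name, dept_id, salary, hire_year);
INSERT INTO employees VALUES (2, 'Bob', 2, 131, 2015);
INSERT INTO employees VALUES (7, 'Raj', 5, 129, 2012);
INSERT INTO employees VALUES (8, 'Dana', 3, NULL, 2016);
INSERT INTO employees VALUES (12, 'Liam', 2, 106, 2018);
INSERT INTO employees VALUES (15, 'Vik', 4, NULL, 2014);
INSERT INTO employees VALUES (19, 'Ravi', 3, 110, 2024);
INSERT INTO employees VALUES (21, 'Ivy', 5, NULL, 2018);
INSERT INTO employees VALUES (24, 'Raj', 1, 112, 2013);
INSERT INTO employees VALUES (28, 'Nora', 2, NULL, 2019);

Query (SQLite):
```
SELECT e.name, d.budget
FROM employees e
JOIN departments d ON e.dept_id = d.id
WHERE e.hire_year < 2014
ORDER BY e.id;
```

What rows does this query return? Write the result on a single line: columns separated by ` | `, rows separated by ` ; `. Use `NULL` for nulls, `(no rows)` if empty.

Raj | 259 ; Raj | 108

Each employees row matches the departments row where dept_id = departments.id.
Then keep rows with e.hire_year < 2014.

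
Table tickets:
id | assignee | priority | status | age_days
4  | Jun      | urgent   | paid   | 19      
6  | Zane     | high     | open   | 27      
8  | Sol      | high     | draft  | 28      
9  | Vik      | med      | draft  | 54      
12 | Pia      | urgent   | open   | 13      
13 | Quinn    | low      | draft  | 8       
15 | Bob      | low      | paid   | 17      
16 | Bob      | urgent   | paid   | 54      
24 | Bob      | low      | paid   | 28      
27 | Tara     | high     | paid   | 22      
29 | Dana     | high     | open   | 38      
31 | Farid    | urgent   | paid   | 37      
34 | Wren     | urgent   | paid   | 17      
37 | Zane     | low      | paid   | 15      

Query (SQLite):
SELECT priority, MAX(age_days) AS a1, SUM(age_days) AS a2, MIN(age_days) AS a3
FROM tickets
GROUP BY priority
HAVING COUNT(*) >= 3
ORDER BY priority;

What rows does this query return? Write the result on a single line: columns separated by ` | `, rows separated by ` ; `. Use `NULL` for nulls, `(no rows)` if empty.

high | 38 | 115 | 22 ; low | 28 | 68 | 8 ; urgent | 54 | 140 | 13

Group tickets by priority.
Per group compute: MAX(age_days), SUM(age_days), MIN(age_days).
HAVING: drop groups with fewer than 3 rows.
  high: ids {6, 8, 27, 29} → MAX(age_days)=38, SUM(age_days)=115, MIN(age_days)=22
  low: ids {13, 15, 24, 37} → MAX(age_days)=28, SUM(age_days)=68, MIN(age_days)=8
  med: ids {9} → MAX(age_days)=54, SUM(age_days)=54, MIN(age_days)=54
  urgent: ids {4, 12, 16, 31, 34} → MAX(age_days)=54, SUM(age_days)=140, MIN(age_days)=13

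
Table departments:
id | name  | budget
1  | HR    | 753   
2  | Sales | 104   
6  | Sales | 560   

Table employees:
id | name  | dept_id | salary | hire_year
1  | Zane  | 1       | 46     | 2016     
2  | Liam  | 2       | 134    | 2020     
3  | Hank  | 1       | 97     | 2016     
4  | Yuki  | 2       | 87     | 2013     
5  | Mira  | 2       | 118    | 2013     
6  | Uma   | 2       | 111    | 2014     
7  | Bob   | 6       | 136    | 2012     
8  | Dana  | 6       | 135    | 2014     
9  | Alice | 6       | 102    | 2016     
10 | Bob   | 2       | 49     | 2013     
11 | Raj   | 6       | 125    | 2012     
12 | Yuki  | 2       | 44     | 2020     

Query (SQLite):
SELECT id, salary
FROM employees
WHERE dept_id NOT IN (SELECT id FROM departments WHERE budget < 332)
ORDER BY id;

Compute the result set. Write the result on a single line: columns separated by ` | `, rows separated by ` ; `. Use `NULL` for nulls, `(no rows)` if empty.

Inner query: departments.id where budget < 332.
Outer: keep employees rows whose dept_id is not in that set.
Inner query → {2}

1 | 46 ; 3 | 97 ; 7 | 136 ; 8 | 135 ; 9 | 102 ; 11 | 125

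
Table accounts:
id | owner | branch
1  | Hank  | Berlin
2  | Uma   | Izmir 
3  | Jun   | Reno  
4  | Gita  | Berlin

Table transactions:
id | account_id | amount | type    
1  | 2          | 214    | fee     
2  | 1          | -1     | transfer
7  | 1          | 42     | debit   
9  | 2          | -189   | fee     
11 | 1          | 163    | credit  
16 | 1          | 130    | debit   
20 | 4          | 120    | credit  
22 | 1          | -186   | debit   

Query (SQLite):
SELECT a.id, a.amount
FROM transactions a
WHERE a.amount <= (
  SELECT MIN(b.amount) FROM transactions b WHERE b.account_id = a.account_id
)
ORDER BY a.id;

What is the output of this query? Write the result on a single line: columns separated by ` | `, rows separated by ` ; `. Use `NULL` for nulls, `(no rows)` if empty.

9 | -189 ; 20 | 120 ; 22 | -186

For each transactions row a, compute MIN(amount) over rows sharing a.account_id.
Keep row a if a.amount <= that per-group MIN.
  account_id=1: MIN(amount) = -186
  account_id=2: MIN(amount) = -189
  account_id=4: MIN(amount) = 120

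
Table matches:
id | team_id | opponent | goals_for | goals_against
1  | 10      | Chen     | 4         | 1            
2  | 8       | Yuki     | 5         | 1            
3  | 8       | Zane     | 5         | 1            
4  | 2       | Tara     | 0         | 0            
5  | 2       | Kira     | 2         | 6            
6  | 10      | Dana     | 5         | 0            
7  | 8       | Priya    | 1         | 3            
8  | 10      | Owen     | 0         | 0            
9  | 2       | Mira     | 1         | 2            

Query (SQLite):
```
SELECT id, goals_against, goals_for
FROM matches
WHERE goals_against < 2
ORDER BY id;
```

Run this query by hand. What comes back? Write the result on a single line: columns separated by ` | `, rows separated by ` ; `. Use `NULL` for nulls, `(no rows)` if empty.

1 | 1 | 4 ; 2 | 1 | 5 ; 3 | 1 | 5 ; 4 | 0 | 0 ; 6 | 0 | 5 ; 8 | 0 | 0

goals_against < 2: ids {1, 2, 3, 4, 6, 8}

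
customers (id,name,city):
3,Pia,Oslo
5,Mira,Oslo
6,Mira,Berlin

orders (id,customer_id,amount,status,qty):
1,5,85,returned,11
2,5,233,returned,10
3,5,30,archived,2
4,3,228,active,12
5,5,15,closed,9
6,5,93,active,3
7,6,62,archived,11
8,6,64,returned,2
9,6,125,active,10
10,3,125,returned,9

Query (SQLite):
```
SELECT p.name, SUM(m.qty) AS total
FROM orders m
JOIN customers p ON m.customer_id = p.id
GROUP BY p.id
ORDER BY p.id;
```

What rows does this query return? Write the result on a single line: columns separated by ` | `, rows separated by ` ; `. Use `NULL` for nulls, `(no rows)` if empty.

Join each orders row to its customers via customer_id.
Group joined rows by customers.id; compute SUM(m.qty) per group.
  3: ids {4, 10} → SUM(m.qty)=21
  5: ids {1, 2, 3, 5, 6} → SUM(m.qty)=35
  6: ids {7, 8, 9} → SUM(m.qty)=23

Pia | 21 ; Mira | 35 ; Mira | 23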